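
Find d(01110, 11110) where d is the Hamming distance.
XOR = 10000, count of 1s = 1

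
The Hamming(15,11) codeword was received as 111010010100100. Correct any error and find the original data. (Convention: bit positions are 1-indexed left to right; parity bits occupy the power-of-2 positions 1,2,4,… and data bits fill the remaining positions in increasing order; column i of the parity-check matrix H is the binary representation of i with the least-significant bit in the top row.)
Syndrome s = H · r^T (mod 2), r = 111010010100100:
  s[0] = (101010101010101)·(111010010100100) mod 2 = 1+0+1+0+1+0+0+0+0+0+0+0+1+0+0 mod 2 = 0
  s[1] = (011001100110011)·(111010010100100) mod 2 = 0+1+1+0+0+0+0+0+0+1+0+0+0+0+0 mod 2 = 1
  s[2] = (000111100001111)·(111010010100100) mod 2 = 0+0+0+0+1+0+0+0+0+0+0+0+1+0+0 mod 2 = 0
  s[3] = (000000011111111)·(111010010100100) mod 2 = 0+0+0+0+0+0+0+1+0+1+0+0+1+0+0 mod 2 = 1
Syndrome = 0101
Column 10 of H equals this syndrome → error at bit 10 (1-indexed).
Flip bit 10: 111010010100100 → 111010010000100
Extract data bits at positions {3,5,6,7,9,10,11,12,13,14,15}: 11000000100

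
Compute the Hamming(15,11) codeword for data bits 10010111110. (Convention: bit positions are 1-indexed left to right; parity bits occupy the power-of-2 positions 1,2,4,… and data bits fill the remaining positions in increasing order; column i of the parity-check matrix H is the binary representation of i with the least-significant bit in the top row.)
Codeword c = d · G (mod 2), d = 10010111110:
  c[0] = d·G[:,0] = (10010111110)·(11011010101) mod 2 = 1+0+0+1+0+0+1+0+1+0+0 mod 2 = 0
  c[1] = d·G[:,1] = (10010111110)·(10110110011) mod 2 = 1+0+0+1+0+1+1+0+0+1+0 mod 2 = 1
  c[2] = d·G[:,2] = (10010111110)·(10000000000) mod 2 = 1+0+0+0+0+0+0+0+0+0+0 mod 2 = 1
  c[3] = d·G[:,3] = (10010111110)·(01110001111) mod 2 = 0+0+0+1+0+0+0+1+1+1+0 mod 2 = 0
  c[4] = d·G[:,4] = (10010111110)·(01000000000) mod 2 = 0+0+0+0+0+0+0+0+0+0+0 mod 2 = 0
  c[5] = d·G[:,5] = (10010111110)·(00100000000) mod 2 = 0+0+0+0+0+0+0+0+0+0+0 mod 2 = 0
  c[6] = d·G[:,6] = (10010111110)·(00010000000) mod 2 = 0+0+0+1+0+0+0+0+0+0+0 mod 2 = 1
  c[7] = d·G[:,7] = (10010111110)·(00001111111) mod 2 = 0+0+0+0+0+1+1+1+1+1+0 mod 2 = 1
  c[8] = d·G[:,8] = (10010111110)·(00001000000) mod 2 = 0+0+0+0+0+0+0+0+0+0+0 mod 2 = 0
  c[9] = d·G[:,9] = (10010111110)·(00000100000) mod 2 = 0+0+0+0+0+1+0+0+0+0+0 mod 2 = 1
  c[10] = d·G[:,10] = (10010111110)·(00000010000) mod 2 = 0+0+0+0+0+0+1+0+0+0+0 mod 2 = 1
  c[11] = d·G[:,11] = (10010111110)·(00000001000) mod 2 = 0+0+0+0+0+0+0+1+0+0+0 mod 2 = 1
  c[12] = d·G[:,12] = (10010111110)·(00000000100) mod 2 = 0+0+0+0+0+0+0+0+1+0+0 mod 2 = 1
  c[13] = d·G[:,13] = (10010111110)·(00000000010) mod 2 = 0+0+0+0+0+0+0+0+0+1+0 mod 2 = 1
  c[14] = d·G[:,14] = (10010111110)·(00000000001) mod 2 = 0+0+0+0+0+0+0+0+0+0+0 mod 2 = 0
Codeword = 011000110111110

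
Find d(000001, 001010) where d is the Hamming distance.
XOR = 001011, count of 1s = 3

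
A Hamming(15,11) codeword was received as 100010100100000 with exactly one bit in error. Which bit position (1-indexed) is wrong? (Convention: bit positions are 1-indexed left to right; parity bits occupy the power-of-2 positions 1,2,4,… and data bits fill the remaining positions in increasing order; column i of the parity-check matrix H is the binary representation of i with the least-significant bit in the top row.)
Syndrome s = H · r^T (mod 2), r = 100010100100000:
  s[0] = (101010101010101)·(100010100100000) mod 2 = 1+0+0+0+1+0+1+0+0+0+0+0+0+0+0 mod 2 = 1
  s[1] = (011001100110011)·(100010100100000) mod 2 = 0+0+0+0+0+0+1+0+0+1+0+0+0+0+0 mod 2 = 0
  s[2] = (000111100001111)·(100010100100000) mod 2 = 0+0+0+0+1+0+1+0+0+0+0+0+0+0+0 mod 2 = 0
  s[3] = (000000011111111)·(100010100100000) mod 2 = 0+0+0+0+0+0+0+0+0+1+0+0+0+0+0 mod 2 = 1
Syndrome = 1001
Column i of H is the binary representation of i, so the syndrome is the binary index of the flipped bit.
Read s = 1001 with s[0] as LSB: 1·2^0 + 0·2^1 + 0·2^2 + 1·2^3 = 9.
Error is at bit position 9.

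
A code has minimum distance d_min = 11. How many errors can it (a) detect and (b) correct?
(a) Detection requires d_min ≥ e+1, so e ≤ d_min − 1 = 10.
(b) Correction requires d_min ≥ 2t+1, so t ≤ ⌊(d_min − 1)/2⌋ = ⌊10/2⌋ = 5.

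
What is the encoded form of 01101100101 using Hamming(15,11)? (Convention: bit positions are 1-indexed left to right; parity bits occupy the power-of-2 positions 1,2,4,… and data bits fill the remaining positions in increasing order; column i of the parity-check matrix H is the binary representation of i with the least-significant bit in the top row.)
Codeword c = d · G (mod 2), d = 01101100101:
  c[0] = d·G[:,0] = (01101100101)·(11011010101) mod 2 = 0+1+0+0+1+0+0+0+1+0+1 mod 2 = 0
  c[1] = d·G[:,1] = (01101100101)·(10110110011) mod 2 = 0+0+1+0+0+1+0+0+0+0+1 mod 2 = 1
  c[2] = d·G[:,2] = (01101100101)·(10000000000) mod 2 = 0+0+0+0+0+0+0+0+0+0+0 mod 2 = 0
  c[3] = d·G[:,3] = (01101100101)·(01110001111) mod 2 = 0+1+1+0+0+0+0+0+1+0+1 mod 2 = 0
  c[4] = d·G[:,4] = (01101100101)·(01000000000) mod 2 = 0+1+0+0+0+0+0+0+0+0+0 mod 2 = 1
  c[5] = d·G[:,5] = (01101100101)·(00100000000) mod 2 = 0+0+1+0+0+0+0+0+0+0+0 mod 2 = 1
  c[6] = d·G[:,6] = (01101100101)·(00010000000) mod 2 = 0+0+0+0+0+0+0+0+0+0+0 mod 2 = 0
  c[7] = d·G[:,7] = (01101100101)·(00001111111) mod 2 = 0+0+0+0+1+1+0+0+1+0+1 mod 2 = 0
  c[8] = d·G[:,8] = (01101100101)·(00001000000) mod 2 = 0+0+0+0+1+0+0+0+0+0+0 mod 2 = 1
  c[9] = d·G[:,9] = (01101100101)·(00000100000) mod 2 = 0+0+0+0+0+1+0+0+0+0+0 mod 2 = 1
  c[10] = d·G[:,10] = (01101100101)·(00000010000) mod 2 = 0+0+0+0+0+0+0+0+0+0+0 mod 2 = 0
  c[11] = d·G[:,11] = (01101100101)·(00000001000) mod 2 = 0+0+0+0+0+0+0+0+0+0+0 mod 2 = 0
  c[12] = d·G[:,12] = (01101100101)·(00000000100) mod 2 = 0+0+0+0+0+0+0+0+1+0+0 mod 2 = 1
  c[13] = d·G[:,13] = (01101100101)·(00000000010) mod 2 = 0+0+0+0+0+0+0+0+0+0+0 mod 2 = 0
  c[14] = d·G[:,14] = (01101100101)·(00000000001) mod 2 = 0+0+0+0+0+0+0+0+0+0+1 mod 2 = 1
Codeword = 010011001100101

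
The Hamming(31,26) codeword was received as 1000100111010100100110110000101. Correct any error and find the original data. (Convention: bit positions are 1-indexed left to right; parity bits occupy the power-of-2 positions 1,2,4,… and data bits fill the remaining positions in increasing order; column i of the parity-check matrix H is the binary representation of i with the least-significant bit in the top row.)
Syndrome s = H · r^T (mod 2), r = 1000100111010100100110110000101:
  s[0] = (1010101010101010101010101010101)·(1000100111010100100110110000101) mod 2 = 1+0+0+0+1+0+0+0+1+0+0+0+0+0+0+0+1+0+0+0+1+0+1+0+0+0+0+0+1+0+1 mod 2 = 0
  s[1] = (0110011001100110011001100110011)·(1000100111010100100110110000101) mod 2 = 0+0+0+0+0+0+0+0+0+1+0+0+0+1+0+0+0+0+0+0+0+0+1+0+0+0+0+0+0+0+1 mod 2 = 0
  s[2] = (0001111000011110000111100001111)·(1000100111010100100110110000101) mod 2 = 0+0+0+0+1+0+0+0+0+0+0+1+0+1+0+0+0+0+0+1+1+0+1+0+0+0+0+0+1+0+1 mod 2 = 0
  s[3] = (0000000111111110000000011111111)·(1000100111010100100110110000101) mod 2 = 0+0+0+0+0+0+0+1+1+1+0+1+0+1+0+0+0+0+0+0+0+0+0+1+0+0+0+0+1+0+1 mod 2 = 0
  s[4] = (0000000000000001111111111111111)·(1000100111010100100110110000101) mod 2 = 0+0+0+0+0+0+0+0+0+0+0+0+0+0+0+0+1+0+0+1+1+0+1+1+0+0+0+0+1+0+1 mod 2 = 1
Syndrome = 00001
Column 16 of H equals this syndrome → error at bit 16 (1-indexed).
Flip bit 16: 1000100111010100100110110000101 → 1000100111010101100110110000101
Extract data bits at positions {3,5,6,7,9,10,11,12,13,14,15,17,18,19,20,21,22,23,24,25,26,27,28,29,30,31}: 01001101010100110110000101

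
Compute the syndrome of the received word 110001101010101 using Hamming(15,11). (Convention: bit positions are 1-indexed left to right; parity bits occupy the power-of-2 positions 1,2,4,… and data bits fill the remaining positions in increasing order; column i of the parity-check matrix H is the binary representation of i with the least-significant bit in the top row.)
Syndrome s = H · r^T (mod 2), r = 110001101010101:
  s[0] = (101010101010101)·(110001101010101) mod 2 = 1+0+0+0+0+0+1+0+1+0+1+0+1+0+1 mod 2 = 0
  s[1] = (011001100110011)·(110001101010101) mod 2 = 0+1+0+0+0+1+1+0+0+0+1+0+0+0+1 mod 2 = 1
  s[2] = (000111100001111)·(110001101010101) mod 2 = 0+0+0+0+0+1+1+0+0+0+0+0+1+0+1 mod 2 = 0
  s[3] = (000000011111111)·(110001101010101) mod 2 = 0+0+0+0+0+0+0+0+1+0+1+0+1+0+1 mod 2 = 0
Syndrome = 0100
Non-zero syndrome: error at position 2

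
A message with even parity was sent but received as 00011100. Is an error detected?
Sum of received bits: 0+0+0+1+1+1+0+0 = 3; 3 mod 2 = 1. Result is 1 ≠ 0 → error detected.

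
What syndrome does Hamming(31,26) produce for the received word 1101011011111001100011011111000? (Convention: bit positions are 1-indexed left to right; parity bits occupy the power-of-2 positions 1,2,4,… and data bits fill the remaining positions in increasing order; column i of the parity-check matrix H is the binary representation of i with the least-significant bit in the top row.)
Syndrome s = H · r^T (mod 2), r = 1101011011111001100011011111000:
  s[0] = (1010101010101010101010101010101)·(1101011011111001100011011111000) mod 2 = 1+0+0+0+0+0+1+0+1+0+1+0+1+0+0+0+1+0+0+0+1+0+0+0+1+0+1+0+0+0+0 mod 2 = 1
  s[1] = (0110011001100110011001100110011)·(1101011011111001100011011111000) mod 2 = 0+1+0+0+0+1+1+0+0+1+1+0+0+0+0+0+0+0+0+0+0+1+0+0+0+1+1+0+0+0+0 mod 2 = 0
  s[2] = (0001111000011110000111100001111)·(1101011011111001100011011111000) mod 2 = 0+0+0+1+0+1+1+0+0+0+0+1+1+0+0+0+0+0+0+0+1+1+0+0+0+0+0+1+0+0+0 mod 2 = 0
  s[3] = (0000000111111110000000011111111)·(1101011011111001100011011111000) mod 2 = 0+0+0+0+0+0+0+0+1+1+1+1+1+0+0+0+0+0+0+0+0+0+0+1+1+1+1+1+0+0+0 mod 2 = 0
  s[4] = (0000000000000001111111111111111)·(1101011011111001100011011111000) mod 2 = 0+0+0+0+0+0+0+0+0+0+0+0+0+0+0+1+1+0+0+0+1+1+0+1+1+1+1+1+0+0+0 mod 2 = 1
Syndrome = 10001
Non-zero syndrome: error at position 17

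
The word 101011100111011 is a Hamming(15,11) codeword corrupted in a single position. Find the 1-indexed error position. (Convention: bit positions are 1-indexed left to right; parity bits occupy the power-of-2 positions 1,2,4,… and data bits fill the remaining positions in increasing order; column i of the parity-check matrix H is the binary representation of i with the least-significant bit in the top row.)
Syndrome s = H · r^T (mod 2), r = 101011100111011:
  s[0] = (101010101010101)·(101011100111011) mod 2 = 1+0+1+0+1+0+1+0+0+0+1+0+0+0+1 mod 2 = 0
  s[1] = (011001100110011)·(101011100111011) mod 2 = 0+0+1+0+0+1+1+0+0+1+1+0+0+1+1 mod 2 = 1
  s[2] = (000111100001111)·(101011100111011) mod 2 = 0+0+0+0+1+1+1+0+0+0+0+1+0+1+1 mod 2 = 0
  s[3] = (000000011111111)·(101011100111011) mod 2 = 0+0+0+0+0+0+0+0+0+1+1+1+0+1+1 mod 2 = 1
Syndrome = 0101
Column i of H is the binary representation of i, so the syndrome is the binary index of the flipped bit.
Read s = 0101 with s[0] as LSB: 0·2^0 + 1·2^1 + 0·2^2 + 1·2^3 = 10.
Error is at bit position 10.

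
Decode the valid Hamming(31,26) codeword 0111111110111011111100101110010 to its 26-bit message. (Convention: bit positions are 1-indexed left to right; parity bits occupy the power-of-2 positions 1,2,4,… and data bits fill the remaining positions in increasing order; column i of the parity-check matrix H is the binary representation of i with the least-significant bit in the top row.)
Parity bits occupy power-of-2 positions; data bits are at positions {3,5,6,7,9,10,11,12,13,14,15,17,18,19,20,21,22,23,24,25,26,27,28,29,30,31} (1-indexed).
Extract: c[3]=1 c[5]=1 c[6]=1 c[7]=1 c[9]=1 c[10]=0 c[11]=1 c[12]=1 c[13]=1 c[14]=0 c[15]=1 c[17]=1 c[18]=1 c[19]=1 c[20]=1 c[21]=0 c[22]=0 c[23]=1 c[24]=0 c[25]=1 c[26]=1 c[27]=1 c[28]=0 c[29]=0 c[30]=1 c[31]=0
Data = 11111011101111100101110010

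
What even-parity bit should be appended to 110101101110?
Sum of data bits: 1+1+0+1+0+1+1+0+1+1+1+0 = 8.
8 mod 2 = 0, so parity bit = 0.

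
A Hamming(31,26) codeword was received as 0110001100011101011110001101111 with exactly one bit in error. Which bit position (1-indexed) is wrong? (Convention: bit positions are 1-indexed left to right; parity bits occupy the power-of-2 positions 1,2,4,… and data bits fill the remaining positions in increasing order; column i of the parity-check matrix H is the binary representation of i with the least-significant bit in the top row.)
Syndrome s = H · r^T (mod 2), r = 0110001100011101011110001101111:
  s[0] = (1010101010101010101010101010101)·(0110001100011101011110001101111) mod 2 = 0+0+1+0+0+0+1+0+0+0+0+0+1+0+0+0+0+0+1+0+1+0+0+0+1+0+0+0+1+0+1 mod 2 = 0
  s[1] = (0110011001100110011001100110011)·(0110001100011101011110001101111) mod 2 = 0+1+1+0+0+0+1+0+0+0+0+0+0+1+0+0+0+1+1+0+0+0+0+0+0+1+0+0+0+1+1 mod 2 = 1
  s[2] = (0001111000011110000111100001111)·(0110001100011101011110001101111) mod 2 = 0+0+0+0+0+0+1+0+0+0+0+1+1+1+0+0+0+0+0+1+1+0+0+0+0+0+0+1+1+1+1 mod 2 = 0
  s[3] = (0000000111111110000000011111111)·(0110001100011101011110001101111) mod 2 = 0+0+0+0+0+0+0+1+0+0+0+1+1+1+0+0+0+0+0+0+0+0+0+0+1+1+0+1+1+1+1 mod 2 = 0
  s[4] = (0000000000000001111111111111111)·(0110001100011101011110001101111) mod 2 = 0+0+0+0+0+0+0+0+0+0+0+0+0+0+0+1+0+1+1+1+1+0+0+0+1+1+0+1+1+1+1 mod 2 = 1
Syndrome = 01001
Column i of H is the binary representation of i, so the syndrome is the binary index of the flipped bit.
Read s = 01001 with s[0] as LSB: 0·2^0 + 1·2^1 + 0·2^2 + 0·2^3 + 1·2^4 = 18.
Error is at bit position 18.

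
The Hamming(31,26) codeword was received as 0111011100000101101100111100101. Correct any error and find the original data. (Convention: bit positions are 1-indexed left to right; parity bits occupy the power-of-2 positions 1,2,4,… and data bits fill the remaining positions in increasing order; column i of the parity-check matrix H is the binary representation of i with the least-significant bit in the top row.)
Syndrome s = H · r^T (mod 2), r = 0111011100000101101100111100101:
  s[0] = (1010101010101010101010101010101)·(0111011100000101101100111100101) mod 2 = 0+0+1+0+0+0+1+0+0+0+0+0+0+0+0+0+1+0+1+0+0+0+1+0+1+0+0+0+1+0+1 mod 2 = 0
  s[1] = (0110011001100110011001100110011)·(0111011100000101101100111100101) mod 2 = 0+1+1+0+0+1+1+0+0+0+0+0+0+1+0+0+0+0+1+0+0+0+1+0+0+1+0+0+0+0+1 mod 2 = 1
  s[2] = (0001111000011110000111100001111)·(0111011100000101101100111100101) mod 2 = 0+0+0+1+0+1+1+0+0+0+0+0+0+1+0+0+0+0+0+1+0+0+1+0+0+0+0+0+1+0+1 mod 2 = 0
  s[3] = (0000000111111110000000011111111)·(0111011100000101101100111100101) mod 2 = 0+0+0+0+0+0+0+1+0+0+0+0+0+1+0+0+0+0+0+0+0+0+0+1+1+1+0+0+1+0+1 mod 2 = 1
  s[4] = (0000000000000001111111111111111)·(0111011100000101101100111100101) mod 2 = 0+0+0+0+0+0+0+0+0+0+0+0+0+0+0+1+1+0+1+1+0+0+1+1+1+1+0+0+1+0+1 mod 2 = 0
Syndrome = 01010
Column 10 of H equals this syndrome → error at bit 10 (1-indexed).
Flip bit 10: 0111011100000101101100111100101 → 0111011101000101101100111100101
Extract data bits at positions {3,5,6,7,9,10,11,12,13,14,15,17,18,19,20,21,22,23,24,25,26,27,28,29,30,31}: 10110100010101100111100101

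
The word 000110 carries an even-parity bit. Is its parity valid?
Sum of all bits: 0+0+0+1+1+0 = 2; 2 mod 2 = 0. Result is 0 → valid parity.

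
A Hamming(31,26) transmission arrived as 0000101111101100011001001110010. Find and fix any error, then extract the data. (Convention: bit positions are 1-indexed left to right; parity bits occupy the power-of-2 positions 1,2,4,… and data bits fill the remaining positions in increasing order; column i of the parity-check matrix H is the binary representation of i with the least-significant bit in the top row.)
Syndrome s = H · r^T (mod 2), r = 0000101111101100011001001110010:
  s[0] = (1010101010101010101010101010101)·(0000101111101100011001001110010) mod 2 = 0+0+0+0+1+0+1+0+1+0+1+0+1+0+0+0+0+0+1+0+0+0+0+0+1+0+1+0+0+0+0 mod 2 = 0
  s[1] = (0110011001100110011001100110011)·(0000101111101100011001001110010) mod 2 = 0+0+0+0+0+0+1+0+0+1+1+0+0+1+0+0+0+1+1+0+0+1+0+0+0+1+1+0+0+1+0 mod 2 = 0
  s[2] = (0001111000011110000111100001111)·(0000101111101100011001001110010) mod 2 = 0+0+0+0+1+0+1+0+0+0+0+0+1+1+0+0+0+0+0+0+0+1+0+0+0+0+0+0+0+1+0 mod 2 = 0
  s[3] = (0000000111111110000000011111111)·(0000101111101100011001001110010) mod 2 = 0+0+0+0+0+0+0+1+1+1+1+0+1+1+0+0+0+0+0+0+0+0+0+0+1+1+1+0+0+1+0 mod 2 = 0
  s[4] = (0000000000000001111111111111111)·(0000101111101100011001001110010) mod 2 = 0+0+0+0+0+0+0+0+0+0+0+0+0+0+0+0+0+1+1+0+0+1+0+0+1+1+1+0+0+1+0 mod 2 = 1
Syndrome = 00001
Column 16 of H equals this syndrome → error at bit 16 (1-indexed).
Flip bit 16: 0000101111101100011001001110010 → 0000101111101101011001001110010
Extract data bits at positions {3,5,6,7,9,10,11,12,13,14,15,17,18,19,20,21,22,23,24,25,26,27,28,29,30,31}: 01011110110011001001110010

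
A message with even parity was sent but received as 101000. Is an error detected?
Sum of received bits: 1+0+1+0+0+0 = 2; 2 mod 2 = 0. Result is 0 → no error detected.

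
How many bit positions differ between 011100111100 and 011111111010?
XOR = 000011000110, count of 1s = 4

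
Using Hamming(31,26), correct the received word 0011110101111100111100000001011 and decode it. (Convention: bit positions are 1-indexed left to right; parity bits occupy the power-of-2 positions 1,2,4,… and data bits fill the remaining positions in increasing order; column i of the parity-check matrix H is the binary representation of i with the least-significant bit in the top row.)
Syndrome s = H · r^T (mod 2), r = 0011110101111100111100000001011:
  s[0] = (1010101010101010101010101010101)·(0011110101111100111100000001011) mod 2 = 0+0+1+0+1+0+0+0+0+0+1+0+1+0+0+0+1+0+1+0+0+0+0+0+0+0+0+0+0+0+1 mod 2 = 1
  s[1] = (0110011001100110011001100110011)·(0011110101111100111100000001011) mod 2 = 0+0+1+0+0+1+0+0+0+1+1+0+0+1+0+0+0+1+1+0+0+0+0+0+0+0+0+0+0+1+1 mod 2 = 1
  s[2] = (0001111000011110000111100001111)·(0011110101111100111100000001011) mod 2 = 0+0+0+1+1+1+0+0+0+0+0+1+1+1+0+0+0+0+0+1+0+0+0+0+0+0+0+1+0+1+1 mod 2 = 0
  s[3] = (0000000111111110000000011111111)·(0011110101111100111100000001011) mod 2 = 0+0+0+0+0+0+0+1+0+1+1+1+1+1+0+0+0+0+0+0+0+0+0+0+0+0+0+1+0+1+1 mod 2 = 1
  s[4] = (0000000000000001111111111111111)·(0011110101111100111100000001011) mod 2 = 0+0+0+0+0+0+0+0+0+0+0+0+0+0+0+0+1+1+1+1+0+0+0+0+0+0+0+1+0+1+1 mod 2 = 1
Syndrome = 11011
Column 27 of H equals this syndrome → error at bit 27 (1-indexed).
Flip bit 27: 0011110101111100111100000001011 → 0011110101111100111100000011011
Extract data bits at positions {3,5,6,7,9,10,11,12,13,14,15,17,18,19,20,21,22,23,24,25,26,27,28,29,30,31}: 11100111110111100000011011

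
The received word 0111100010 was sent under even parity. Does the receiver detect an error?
Sum of received bits: 0+1+1+1+1+0+0+0+1+0 = 5; 5 mod 2 = 1. Result is 1 ≠ 0 → error detected.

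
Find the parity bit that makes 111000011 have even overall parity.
Sum of data bits: 1+1+1+0+0+0+0+1+1 = 5.
5 mod 2 = 1, so parity bit = 1.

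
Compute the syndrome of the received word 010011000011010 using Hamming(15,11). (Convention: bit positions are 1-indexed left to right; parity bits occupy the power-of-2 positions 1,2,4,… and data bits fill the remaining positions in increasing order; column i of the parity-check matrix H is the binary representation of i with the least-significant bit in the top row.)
Syndrome s = H · r^T (mod 2), r = 010011000011010:
  s[0] = (101010101010101)·(010011000011010) mod 2 = 0+0+0+0+1+0+0+0+0+0+1+0+0+0+0 mod 2 = 0
  s[1] = (011001100110011)·(010011000011010) mod 2 = 0+1+0+0+0+1+0+0+0+0+1+0+0+1+0 mod 2 = 0
  s[2] = (000111100001111)·(010011000011010) mod 2 = 0+0+0+0+1+1+0+0+0+0+0+1+0+1+0 mod 2 = 0
  s[3] = (000000011111111)·(010011000011010) mod 2 = 0+0+0+0+0+0+0+0+0+0+1+1+0+1+0 mod 2 = 1
Syndrome = 0001
Non-zero syndrome: error at position 8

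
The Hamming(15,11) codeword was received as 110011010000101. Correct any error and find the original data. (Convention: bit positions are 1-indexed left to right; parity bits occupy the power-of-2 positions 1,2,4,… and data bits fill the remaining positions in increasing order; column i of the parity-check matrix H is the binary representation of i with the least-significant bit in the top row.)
Syndrome s = H · r^T (mod 2), r = 110011010000101:
  s[0] = (101010101010101)·(110011010000101) mod 2 = 1+0+0+0+1+0+0+0+0+0+0+0+1+0+1 mod 2 = 0
  s[1] = (011001100110011)·(110011010000101) mod 2 = 0+1+0+0+0+1+0+0+0+0+0+0+0+0+1 mod 2 = 1
  s[2] = (000111100001111)·(110011010000101) mod 2 = 0+0+0+0+1+1+0+0+0+0+0+0+1+0+1 mod 2 = 0
  s[3] = (000000011111111)·(110011010000101) mod 2 = 0+0+0+0+0+0+0+1+0+0+0+0+1+0+1 mod 2 = 1
Syndrome = 0101
Column 10 of H equals this syndrome → error at bit 10 (1-indexed).
Flip bit 10: 110011010000101 → 110011010100101
Extract data bits at positions {3,5,6,7,9,10,11,12,13,14,15}: 01100100101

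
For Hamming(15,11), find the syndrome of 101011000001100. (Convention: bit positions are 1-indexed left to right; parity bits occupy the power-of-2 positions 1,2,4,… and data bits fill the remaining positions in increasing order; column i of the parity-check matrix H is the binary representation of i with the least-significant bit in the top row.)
Syndrome s = H · r^T (mod 2), r = 101011000001100:
  s[0] = (101010101010101)·(101011000001100) mod 2 = 1+0+1+0+1+0+0+0+0+0+0+0+1+0+0 mod 2 = 0
  s[1] = (011001100110011)·(101011000001100) mod 2 = 0+0+1+0+0+1+0+0+0+0+0+0+0+0+0 mod 2 = 0
  s[2] = (000111100001111)·(101011000001100) mod 2 = 0+0+0+0+1+1+0+0+0+0+0+1+1+0+0 mod 2 = 0
  s[3] = (000000011111111)·(101011000001100) mod 2 = 0+0+0+0+0+0+0+0+0+0+0+1+1+0+0 mod 2 = 0
Syndrome = 0000
s = 0: no error detected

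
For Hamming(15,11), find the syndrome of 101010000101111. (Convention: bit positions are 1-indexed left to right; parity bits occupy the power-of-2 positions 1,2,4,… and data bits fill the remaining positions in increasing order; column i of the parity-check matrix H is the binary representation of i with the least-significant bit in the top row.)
Syndrome s = H · r^T (mod 2), r = 101010000101111:
  s[0] = (101010101010101)·(101010000101111) mod 2 = 1+0+1+0+1+0+0+0+0+0+0+0+1+0+1 mod 2 = 1
  s[1] = (011001100110011)·(101010000101111) mod 2 = 0+0+1+0+0+0+0+0+0+1+0+0+0+1+1 mod 2 = 0
  s[2] = (000111100001111)·(101010000101111) mod 2 = 0+0+0+0+1+0+0+0+0+0+0+1+1+1+1 mod 2 = 1
  s[3] = (000000011111111)·(101010000101111) mod 2 = 0+0+0+0+0+0+0+0+0+1+0+1+1+1+1 mod 2 = 1
Syndrome = 1011
Non-zero syndrome: error at position 13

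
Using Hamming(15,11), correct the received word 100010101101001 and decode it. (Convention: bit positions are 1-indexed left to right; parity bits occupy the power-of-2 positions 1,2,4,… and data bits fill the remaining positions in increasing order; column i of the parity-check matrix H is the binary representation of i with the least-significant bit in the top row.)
Syndrome s = H · r^T (mod 2), r = 100010101101001:
  s[0] = (101010101010101)·(100010101101001) mod 2 = 1+0+0+0+1+0+1+0+1+0+0+0+0+0+1 mod 2 = 1
  s[1] = (011001100110011)·(100010101101001) mod 2 = 0+0+0+0+0+0+1+0+0+1+0+0+0+0+1 mod 2 = 1
  s[2] = (000111100001111)·(100010101101001) mod 2 = 0+0+0+0+1+0+1+0+0+0+0+1+0+0+1 mod 2 = 0
  s[3] = (000000011111111)·(100010101101001) mod 2 = 0+0+0+0+0+0+0+0+1+1+0+1+0+0+1 mod 2 = 0
Syndrome = 1100
Column 3 of H equals this syndrome → error at bit 3 (1-indexed).
Flip bit 3: 100010101101001 → 101010101101001
Extract data bits at positions {3,5,6,7,9,10,11,12,13,14,15}: 11011101001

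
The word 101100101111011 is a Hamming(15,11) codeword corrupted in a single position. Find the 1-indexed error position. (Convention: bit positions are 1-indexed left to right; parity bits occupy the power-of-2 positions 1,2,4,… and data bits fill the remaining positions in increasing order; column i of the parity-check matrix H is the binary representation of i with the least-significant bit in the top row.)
Syndrome s = H · r^T (mod 2), r = 101100101111011:
  s[0] = (101010101010101)·(101100101111011) mod 2 = 1+0+1+0+0+0+1+0+1+0+1+0+0+0+1 mod 2 = 0
  s[1] = (011001100110011)·(101100101111011) mod 2 = 0+0+1+0+0+0+1+0+0+1+1+0+0+1+1 mod 2 = 0
  s[2] = (000111100001111)·(101100101111011) mod 2 = 0+0+0+1+0+0+1+0+0+0+0+1+0+1+1 mod 2 = 1
  s[3] = (000000011111111)·(101100101111011) mod 2 = 0+0+0+0+0+0+0+0+1+1+1+1+0+1+1 mod 2 = 0
Syndrome = 0010
Column i of H is the binary representation of i, so the syndrome is the binary index of the flipped bit.
Read s = 0010 with s[0] as LSB: 0·2^0 + 0·2^1 + 1·2^2 + 0·2^3 = 4.
Error is at bit position 4.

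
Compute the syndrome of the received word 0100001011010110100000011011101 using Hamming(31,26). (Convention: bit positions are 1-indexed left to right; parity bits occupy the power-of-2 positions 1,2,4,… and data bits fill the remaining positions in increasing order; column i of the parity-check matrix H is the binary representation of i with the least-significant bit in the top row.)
Syndrome s = H · r^T (mod 2), r = 0100001011010110100000011011101:
  s[0] = (1010101010101010101010101010101)·(0100001011010110100000011011101) mod 2 = 0+0+0+0+0+0+1+0+1+0+0+0+0+0+1+0+1+0+0+0+0+0+0+0+1+0+1+0+1+0+1 mod 2 = 0
  s[1] = (0110011001100110011001100110011)·(0100001011010110100000011011101) mod 2 = 0+1+0+0+0+0+1+0+0+1+0+0+0+1+1+0+0+0+0+0+0+0+0+0+0+0+1+0+0+0+1 mod 2 = 1
  s[2] = (0001111000011110000111100001111)·(0100001011010110100000011011101) mod 2 = 0+0+0+0+0+0+1+0+0+0+0+1+0+1+1+0+0+0+0+0+0+0+0+0+0+0+0+1+1+0+1 mod 2 = 1
  s[3] = (0000000111111110000000011111111)·(0100001011010110100000011011101) mod 2 = 0+0+0+0+0+0+0+0+1+1+0+1+0+1+1+0+0+0+0+0+0+0+0+1+1+0+1+1+1+0+1 mod 2 = 1
  s[4] = (0000000000000001111111111111111)·(0100001011010110100000011011101) mod 2 = 0+0+0+0+0+0+0+0+0+0+0+0+0+0+0+0+1+0+0+0+0+0+0+1+1+0+1+1+1+0+1 mod 2 = 1
Syndrome = 01111
Non-zero syndrome: error at position 30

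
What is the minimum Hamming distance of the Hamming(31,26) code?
d_min = 3 (every single-error-correcting Hamming code has d_min = 3).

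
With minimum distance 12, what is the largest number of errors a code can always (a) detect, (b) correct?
(a) Detection requires d_min ≥ e+1, so e ≤ d_min − 1 = 11.
(b) Correction requires d_min ≥ 2t+1, so t ≤ ⌊(d_min − 1)/2⌋ = ⌊11/2⌋ = 5.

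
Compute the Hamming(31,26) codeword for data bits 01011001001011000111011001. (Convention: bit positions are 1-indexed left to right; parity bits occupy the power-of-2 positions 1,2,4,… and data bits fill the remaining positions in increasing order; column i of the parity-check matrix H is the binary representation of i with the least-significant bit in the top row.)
Codeword c = d · G (mod 2), d = 01011001001011000111011001:
  c[0] = d·G[:,0] = (01011001001011000111011001)·(11011010101101010101010101) mod 2 = 0+1+0+1+1+0+0+0+0+0+1+0+0+1+0+0+0+1+0+1+0+1+0+0+0+1 mod 2 = 1
  c[1] = d·G[:,1] = (01011001001011000111011001)·(10110110011011001100110011) mod 2 = 0+0+0+1+0+0+0+0+0+0+1+0+1+1+0+0+0+1+0+0+0+1+0+0+0+1 mod 2 = 1
  c[2] = d·G[:,2] = (01011001001011000111011001)·(10000000000000000000000000) mod 2 = 0+0+0+0+0+0+0+0+0+0+0+0+0+0+0+0+0+0+0+0+0+0+0+0+0+0 mod 2 = 0
  c[3] = d·G[:,3] = (01011001001011000111011001)·(01110001111000111100001111) mod 2 = 0+1+0+1+0+0+0+1+0+0+1+0+0+0+0+0+0+1+0+0+0+0+1+0+0+1 mod 2 = 1
  c[4] = d·G[:,4] = (01011001001011000111011001)·(01000000000000000000000000) mod 2 = 0+1+0+0+0+0+0+0+0+0+0+0+0+0+0+0+0+0+0+0+0+0+0+0+0+0 mod 2 = 1
  c[5] = d·G[:,5] = (01011001001011000111011001)·(00100000000000000000000000) mod 2 = 0+0+0+0+0+0+0+0+0+0+0+0+0+0+0+0+0+0+0+0+0+0+0+0+0+0 mod 2 = 0
  c[6] = d·G[:,6] = (01011001001011000111011001)·(00010000000000000000000000) mod 2 = 0+0+0+1+0+0+0+0+0+0+0+0+0+0+0+0+0+0+0+0+0+0+0+0+0+0 mod 2 = 1
  c[7] = d·G[:,7] = (01011001001011000111011001)·(00001111111000000011111111) mod 2 = 0+0+0+0+1+0+0+1+0+0+1+0+0+0+0+0+0+0+1+1+0+1+1+0+0+1 mod 2 = 0
  c[8] = d·G[:,8] = (01011001001011000111011001)·(00001000000000000000000000) mod 2 = 0+0+0+0+1+0+0+0+0+0+0+0+0+0+0+0+0+0+0+0+0+0+0+0+0+0 mod 2 = 1
  c[9] = d·G[:,9] = (01011001001011000111011001)·(00000100000000000000000000) mod 2 = 0+0+0+0+0+0+0+0+0+0+0+0+0+0+0+0+0+0+0+0+0+0+0+0+0+0 mod 2 = 0
  c[10] = d·G[:,10] = (01011001001011000111011001)·(00000010000000000000000000) mod 2 = 0+0+0+0+0+0+0+0+0+0+0+0+0+0+0+0+0+0+0+0+0+0+0+0+0+0 mod 2 = 0
  c[11] = d·G[:,11] = (01011001001011000111011001)·(00000001000000000000000000) mod 2 = 0+0+0+0+0+0+0+1+0+0+0+0+0+0+0+0+0+0+0+0+0+0+0+0+0+0 mod 2 = 1
  c[12] = d·G[:,12] = (01011001001011000111011001)·(00000000100000000000000000) mod 2 = 0+0+0+0+0+0+0+0+0+0+0+0+0+0+0+0+0+0+0+0+0+0+0+0+0+0 mod 2 = 0
  c[13] = d·G[:,13] = (01011001001011000111011001)·(00000000010000000000000000) mod 2 = 0+0+0+0+0+0+0+0+0+0+0+0+0+0+0+0+0+0+0+0+0+0+0+0+0+0 mod 2 = 0
  c[14] = d·G[:,14] = (01011001001011000111011001)·(00000000001000000000000000) mod 2 = 0+0+0+0+0+0+0+0+0+0+1+0+0+0+0+0+0+0+0+0+0+0+0+0+0+0 mod 2 = 1
  c[15] = d·G[:,15] = (01011001001011000111011001)·(00000000000111111111111111) mod 2 = 0+0+0+0+0+0+0+0+0+0+0+0+1+1+0+0+0+1+1+1+0+1+1+0+0+1 mod 2 = 0
  c[16] = d·G[:,16] = (01011001001011000111011001)·(00000000000100000000000000) mod 2 = 0+0+0+0+0+0+0+0+0+0+0+0+0+0+0+0+0+0+0+0+0+0+0+0+0+0 mod 2 = 0
  c[17] = d·G[:,17] = (01011001001011000111011001)·(00000000000010000000000000) mod 2 = 0+0+0+0+0+0+0+0+0+0+0+0+1+0+0+0+0+0+0+0+0+0+0+0+0+0 mod 2 = 1
  c[18] = d·G[:,18] = (01011001001011000111011001)·(00000000000001000000000000) mod 2 = 0+0+0+0+0+0+0+0+0+0+0+0+0+1+0+0+0+0+0+0+0+0+0+0+0+0 mod 2 = 1
  c[19] = d·G[:,19] = (01011001001011000111011001)·(00000000000000100000000000) mod 2 = 0+0+0+0+0+0+0+0+0+0+0+0+0+0+0+0+0+0+0+0+0+0+0+0+0+0 mod 2 = 0
  c[20] = d·G[:,20] = (01011001001011000111011001)·(00000000000000010000000000) mod 2 = 0+0+0+0+0+0+0+0+0+0+0+0+0+0+0+0+0+0+0+0+0+0+0+0+0+0 mod 2 = 0
  c[21] = d·G[:,21] = (01011001001011000111011001)·(00000000000000001000000000) mod 2 = 0+0+0+0+0+0+0+0+0+0+0+0+0+0+0+0+0+0+0+0+0+0+0+0+0+0 mod 2 = 0
  c[22] = d·G[:,22] = (01011001001011000111011001)·(00000000000000000100000000) mod 2 = 0+0+0+0+0+0+0+0+0+0+0+0+0+0+0+0+0+1+0+0+0+0+0+0+0+0 mod 2 = 1
  c[23] = d·G[:,23] = (01011001001011000111011001)·(00000000000000000010000000) mod 2 = 0+0+0+0+0+0+0+0+0+0+0+0+0+0+0+0+0+0+1+0+0+0+0+0+0+0 mod 2 = 1
  c[24] = d·G[:,24] = (01011001001011000111011001)·(00000000000000000001000000) mod 2 = 0+0+0+0+0+0+0+0+0+0+0+0+0+0+0+0+0+0+0+1+0+0+0+0+0+0 mod 2 = 1
  c[25] = d·G[:,25] = (01011001001011000111011001)·(00000000000000000000100000) mod 2 = 0+0+0+0+0+0+0+0+0+0+0+0+0+0+0+0+0+0+0+0+0+0+0+0+0+0 mod 2 = 0
  c[26] = d·G[:,26] = (01011001001011000111011001)·(00000000000000000000010000) mod 2 = 0+0+0+0+0+0+0+0+0+0+0+0+0+0+0+0+0+0+0+0+0+1+0+0+0+0 mod 2 = 1
  c[27] = d·G[:,27] = (01011001001011000111011001)·(00000000000000000000001000) mod 2 = 0+0+0+0+0+0+0+0+0+0+0+0+0+0+0+0+0+0+0+0+0+0+1+0+0+0 mod 2 = 1
  c[28] = d·G[:,28] = (01011001001011000111011001)·(00000000000000000000000100) mod 2 = 0+0+0+0+0+0+0+0+0+0+0+0+0+0+0+0+0+0+0+0+0+0+0+0+0+0 mod 2 = 0
  c[29] = d·G[:,29] = (01011001001011000111011001)·(00000000000000000000000010) mod 2 = 0+0+0+0+0+0+0+0+0+0+0+0+0+0+0+0+0+0+0+0+0+0+0+0+0+0 mod 2 = 0
  c[30] = d·G[:,30] = (01011001001011000111011001)·(00000000000000000000000001) mod 2 = 0+0+0+0+0+0+0+0+0+0+0+0+0+0+0+0+0+0+0+0+0+0+0+0+0+1 mod 2 = 1
Codeword = 1101101010010010011000111011001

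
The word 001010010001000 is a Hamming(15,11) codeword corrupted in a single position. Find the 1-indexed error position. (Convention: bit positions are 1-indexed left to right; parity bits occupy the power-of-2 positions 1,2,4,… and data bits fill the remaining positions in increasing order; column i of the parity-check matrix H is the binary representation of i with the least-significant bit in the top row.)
Syndrome s = H · r^T (mod 2), r = 001010010001000:
  s[0] = (101010101010101)·(001010010001000) mod 2 = 0+0+1+0+1+0+0+0+0+0+0+0+0+0+0 mod 2 = 0
  s[1] = (011001100110011)·(001010010001000) mod 2 = 0+0+1+0+0+0+0+0+0+0+0+0+0+0+0 mod 2 = 1
  s[2] = (000111100001111)·(001010010001000) mod 2 = 0+0+0+0+1+0+0+0+0+0+0+1+0+0+0 mod 2 = 0
  s[3] = (000000011111111)·(001010010001000) mod 2 = 0+0+0+0+0+0+0+1+0+0+0+1+0+0+0 mod 2 = 0
Syndrome = 0100
Column i of H is the binary representation of i, so the syndrome is the binary index of the flipped bit.
Read s = 0100 with s[0] as LSB: 0·2^0 + 1·2^1 + 0·2^2 + 0·2^3 = 2.
Error is at bit position 2.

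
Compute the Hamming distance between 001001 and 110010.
XOR = 111011, count of 1s = 5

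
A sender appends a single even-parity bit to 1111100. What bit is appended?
Sum of data bits: 1+1+1+1+1+0+0 = 5.
5 mod 2 = 1, so parity bit = 1.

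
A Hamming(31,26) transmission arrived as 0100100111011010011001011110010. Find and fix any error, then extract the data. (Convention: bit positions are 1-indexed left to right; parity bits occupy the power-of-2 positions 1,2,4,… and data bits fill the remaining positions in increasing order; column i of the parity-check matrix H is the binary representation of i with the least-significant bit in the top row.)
Syndrome s = H · r^T (mod 2), r = 0100100111011010011001011110010:
  s[0] = (1010101010101010101010101010101)·(0100100111011010011001011110010) mod 2 = 0+0+0+0+1+0+0+0+1+0+0+0+1+0+1+0+0+0+1+0+0+0+0+0+1+0+1+0+0+0+0 mod 2 = 1
  s[1] = (0110011001100110011001100110011)·(0100100111011010011001011110010) mod 2 = 0+1+0+0+0+0+0+0+0+1+0+0+0+0+1+0+0+1+1+0+0+1+0+0+0+1+1+0+0+1+0 mod 2 = 1
  s[2] = (0001111000011110000111100001111)·(0100100111011010011001011110010) mod 2 = 0+0+0+0+1+0+0+0+0+0+0+1+1+0+1+0+0+0+0+0+0+1+0+0+0+0+0+0+0+1+0 mod 2 = 0
  s[3] = (0000000111111110000000011111111)·(0100100111011010011001011110010) mod 2 = 0+0+0+0+0+0+0+1+1+1+0+1+1+0+1+0+0+0+0+0+0+0+0+1+1+1+1+0+0+1+0 mod 2 = 1
  s[4] = (0000000000000001111111111111111)·(0100100111011010011001011110010) mod 2 = 0+0+0+0+0+0+0+0+0+0+0+0+0+0+0+0+0+1+1+0+0+1+0+1+1+1+1+0+0+1+0 mod 2 = 0
Syndrome = 11010
Column 11 of H equals this syndrome → error at bit 11 (1-indexed).
Flip bit 11: 0100100111011010011001011110010 → 0100100111111010011001011110010
Extract data bits at positions {3,5,6,7,9,10,11,12,13,14,15,17,18,19,20,21,22,23,24,25,26,27,28,29,30,31}: 01001111101011001011110010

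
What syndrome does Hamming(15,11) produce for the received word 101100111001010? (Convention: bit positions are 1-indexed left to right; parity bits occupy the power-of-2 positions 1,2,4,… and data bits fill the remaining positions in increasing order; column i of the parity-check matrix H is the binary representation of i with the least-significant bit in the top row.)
Syndrome s = H · r^T (mod 2), r = 101100111001010:
  s[0] = (101010101010101)·(101100111001010) mod 2 = 1+0+1+0+0+0+1+0+1+0+0+0+0+0+0 mod 2 = 0
  s[1] = (011001100110011)·(101100111001010) mod 2 = 0+0+1+0+0+0+1+0+0+0+0+0+0+1+0 mod 2 = 1
  s[2] = (000111100001111)·(101100111001010) mod 2 = 0+0+0+1+0+0+1+0+0+0+0+1+0+1+0 mod 2 = 0
  s[3] = (000000011111111)·(101100111001010) mod 2 = 0+0+0+0+0+0+0+1+1+0+0+1+0+1+0 mod 2 = 0
Syndrome = 0100
Non-zero syndrome: error at position 2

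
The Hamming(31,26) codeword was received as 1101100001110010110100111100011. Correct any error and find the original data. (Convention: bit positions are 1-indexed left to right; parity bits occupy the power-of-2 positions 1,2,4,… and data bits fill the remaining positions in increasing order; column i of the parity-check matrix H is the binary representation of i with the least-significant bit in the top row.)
Syndrome s = H · r^T (mod 2), r = 1101100001110010110100111100011:
  s[0] = (1010101010101010101010101010101)·(1101100001110010110100111100011) mod 2 = 1+0+0+0+1+0+0+0+0+0+1+0+0+0+1+0+1+0+0+0+0+0+1+0+1+0+0+0+0+0+1 mod 2 = 0
  s[1] = (0110011001100110011001100110011)·(1101100001110010110100111100011) mod 2 = 0+1+0+0+0+0+0+0+0+1+1+0+0+0+1+0+0+1+0+0+0+0+1+0+0+1+0+0+0+1+1 mod 2 = 1
  s[2] = (0001111000011110000111100001111)·(1101100001110010110100111100011) mod 2 = 0+0+0+1+1+0+0+0+0+0+0+1+0+0+1+0+0+0+0+1+0+0+1+0+0+0+0+0+0+1+1 mod 2 = 0
  s[3] = (0000000111111110000000011111111)·(1101100001110010110100111100011) mod 2 = 0+0+0+0+0+0+0+0+0+1+1+1+0+0+1+0+0+0+0+0+0+0+0+1+1+1+0+0+0+1+1 mod 2 = 1
  s[4] = (0000000000000001111111111111111)·(1101100001110010110100111100011) mod 2 = 0+0+0+0+0+0+0+0+0+0+0+0+0+0+0+0+1+1+0+1+0+0+1+1+1+1+0+0+0+1+1 mod 2 = 1
Syndrome = 01011
Column 26 of H equals this syndrome → error at bit 26 (1-indexed).
Flip bit 26: 1101100001110010110100111100011 → 1101100001110010110100111000011
Extract data bits at positions {3,5,6,7,9,10,11,12,13,14,15,17,18,19,20,21,22,23,24,25,26,27,28,29,30,31}: 01000111001110100111000011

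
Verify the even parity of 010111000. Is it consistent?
Sum of all bits: 0+1+0+1+1+1+0+0+0 = 4; 4 mod 2 = 0. Result is 0 → valid parity.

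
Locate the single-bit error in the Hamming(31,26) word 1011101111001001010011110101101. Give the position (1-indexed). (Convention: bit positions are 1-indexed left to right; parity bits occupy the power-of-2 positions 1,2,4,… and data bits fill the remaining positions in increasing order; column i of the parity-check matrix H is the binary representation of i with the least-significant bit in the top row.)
Syndrome s = H · r^T (mod 2), r = 1011101111001001010011110101101:
  s[0] = (1010101010101010101010101010101)·(1011101111001001010011110101101) mod 2 = 1+0+1+0+1+0+1+0+1+0+0+0+1+0+0+0+0+0+0+0+1+0+1+0+0+0+0+0+1+0+1 mod 2 = 0
  s[1] = (0110011001100110011001100110011)·(1011101111001001010011110101101) mod 2 = 0+0+1+0+0+0+1+0+0+1+0+0+0+0+0+0+0+1+0+0+0+1+1+0+0+1+0+0+0+0+1 mod 2 = 0
  s[2] = (0001111000011110000111100001111)·(1011101111001001010011110101101) mod 2 = 0+0+0+1+1+0+1+0+0+0+0+0+1+0+0+0+0+0+0+0+1+1+1+0+0+0+0+1+1+0+1 mod 2 = 0
  s[3] = (0000000111111110000000011111111)·(1011101111001001010011110101101) mod 2 = 0+0+0+0+0+0+0+1+1+1+0+0+1+0+0+0+0+0+0+0+0+0+0+1+0+1+0+1+1+0+1 mod 2 = 1
  s[4] = (0000000000000001111111111111111)·(1011101111001001010011110101101) mod 2 = 0+0+0+0+0+0+0+0+0+0+0+0+0+0+0+1+0+1+0+0+1+1+1+1+0+1+0+1+1+0+1 mod 2 = 0
Syndrome = 00010
Column i of H is the binary representation of i, so the syndrome is the binary index of the flipped bit.
Read s = 00010 with s[0] as LSB: 0·2^0 + 0·2^1 + 0·2^2 + 1·2^3 + 0·2^4 = 8.
Error is at bit position 8.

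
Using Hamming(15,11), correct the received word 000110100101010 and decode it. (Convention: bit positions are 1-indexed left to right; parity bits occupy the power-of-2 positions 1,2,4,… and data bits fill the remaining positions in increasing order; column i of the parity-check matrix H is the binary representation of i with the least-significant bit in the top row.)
Syndrome s = H · r^T (mod 2), r = 000110100101010:
  s[0] = (101010101010101)·(000110100101010) mod 2 = 0+0+0+0+1+0+1+0+0+0+0+0+0+0+0 mod 2 = 0
  s[1] = (011001100110011)·(000110100101010) mod 2 = 0+0+0+0+0+0+1+0+0+1+0+0+0+1+0 mod 2 = 1
  s[2] = (000111100001111)·(000110100101010) mod 2 = 0+0+0+1+1+0+1+0+0+0+0+1+0+1+0 mod 2 = 1
  s[3] = (000000011111111)·(000110100101010) mod 2 = 0+0+0+0+0+0+0+0+0+1+0+1+0+1+0 mod 2 = 1
Syndrome = 0111
Column 14 of H equals this syndrome → error at bit 14 (1-indexed).
Flip bit 14: 000110100101010 → 000110100101000
Extract data bits at positions {3,5,6,7,9,10,11,12,13,14,15}: 01010101000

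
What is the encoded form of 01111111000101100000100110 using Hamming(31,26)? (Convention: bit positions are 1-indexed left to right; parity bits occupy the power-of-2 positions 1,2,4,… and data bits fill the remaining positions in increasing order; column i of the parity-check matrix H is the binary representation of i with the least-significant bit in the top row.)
Codeword c = d · G (mod 2), d = 01111111000101100000100110:
  c[0] = d·G[:,0] = (01111111000101100000100110)·(11011010101101010101010101) mod 2 = 0+1+0+1+1+0+1+0+0+0+0+1+0+1+0+0+0+0+0+0+0+0+0+1+0+0 mod 2 = 1
  c[1] = d·G[:,1] = (01111111000101100000100110)·(10110110011011001100110011) mod 2 = 0+0+1+1+0+1+1+0+0+0+0+0+0+1+0+0+0+0+0+0+1+0+0+0+1+0 mod 2 = 1
  c[2] = d·G[:,2] = (01111111000101100000100110)·(10000000000000000000000000) mod 2 = 0+0+0+0+0+0+0+0+0+0+0+0+0+0+0+0+0+0+0+0+0+0+0+0+0+0 mod 2 = 0
  c[3] = d·G[:,3] = (01111111000101100000100110)·(01110001111000111100001111) mod 2 = 0+1+1+1+0+0+0+1+0+0+0+0+0+0+1+0+0+0+0+0+0+0+0+1+1+0 mod 2 = 1
  c[4] = d·G[:,4] = (01111111000101100000100110)·(01000000000000000000000000) mod 2 = 0+1+0+0+0+0+0+0+0+0+0+0+0+0+0+0+0+0+0+0+0+0+0+0+0+0 mod 2 = 1
  c[5] = d·G[:,5] = (01111111000101100000100110)·(00100000000000000000000000) mod 2 = 0+0+1+0+0+0+0+0+0+0+0+0+0+0+0+0+0+0+0+0+0+0+0+0+0+0 mod 2 = 1
  c[6] = d·G[:,6] = (01111111000101100000100110)·(00010000000000000000000000) mod 2 = 0+0+0+1+0+0+0+0+0+0+0+0+0+0+0+0+0+0+0+0+0+0+0+0+0+0 mod 2 = 1
  c[7] = d·G[:,7] = (01111111000101100000100110)·(00001111111000000011111111) mod 2 = 0+0+0+0+1+1+1+1+0+0+0+0+0+0+0+0+0+0+0+0+1+0+0+1+1+0 mod 2 = 1
  c[8] = d·G[:,8] = (01111111000101100000100110)·(00001000000000000000000000) mod 2 = 0+0+0+0+1+0+0+0+0+0+0+0+0+0+0+0+0+0+0+0+0+0+0+0+0+0 mod 2 = 1
  c[9] = d·G[:,9] = (01111111000101100000100110)·(00000100000000000000000000) mod 2 = 0+0+0+0+0+1+0+0+0+0+0+0+0+0+0+0+0+0+0+0+0+0+0+0+0+0 mod 2 = 1
  c[10] = d·G[:,10] = (01111111000101100000100110)·(00000010000000000000000000) mod 2 = 0+0+0+0+0+0+1+0+0+0+0+0+0+0+0+0+0+0+0+0+0+0+0+0+0+0 mod 2 = 1
  c[11] = d·G[:,11] = (01111111000101100000100110)·(00000001000000000000000000) mod 2 = 0+0+0+0+0+0+0+1+0+0+0+0+0+0+0+0+0+0+0+0+0+0+0+0+0+0 mod 2 = 1
  c[12] = d·G[:,12] = (01111111000101100000100110)·(00000000100000000000000000) mod 2 = 0+0+0+0+0+0+0+0+0+0+0+0+0+0+0+0+0+0+0+0+0+0+0+0+0+0 mod 2 = 0
  c[13] = d·G[:,13] = (01111111000101100000100110)·(00000000010000000000000000) mod 2 = 0+0+0+0+0+0+0+0+0+0+0+0+0+0+0+0+0+0+0+0+0+0+0+0+0+0 mod 2 = 0
  c[14] = d·G[:,14] = (01111111000101100000100110)·(00000000001000000000000000) mod 2 = 0+0+0+0+0+0+0+0+0+0+0+0+0+0+0+0+0+0+0+0+0+0+0+0+0+0 mod 2 = 0
  c[15] = d·G[:,15] = (01111111000101100000100110)·(00000000000111111111111111) mod 2 = 0+0+0+0+0+0+0+0+0+0+0+1+0+1+1+0+0+0+0+0+1+0+0+1+1+0 mod 2 = 0
  c[16] = d·G[:,16] = (01111111000101100000100110)·(00000000000100000000000000) mod 2 = 0+0+0+0+0+0+0+0+0+0+0+1+0+0+0+0+0+0+0+0+0+0+0+0+0+0 mod 2 = 1
  c[17] = d·G[:,17] = (01111111000101100000100110)·(00000000000010000000000000) mod 2 = 0+0+0+0+0+0+0+0+0+0+0+0+0+0+0+0+0+0+0+0+0+0+0+0+0+0 mod 2 = 0
  c[18] = d·G[:,18] = (01111111000101100000100110)·(00000000000001000000000000) mod 2 = 0+0+0+0+0+0+0+0+0+0+0+0+0+1+0+0+0+0+0+0+0+0+0+0+0+0 mod 2 = 1
  c[19] = d·G[:,19] = (01111111000101100000100110)·(00000000000000100000000000) mod 2 = 0+0+0+0+0+0+0+0+0+0+0+0+0+0+1+0+0+0+0+0+0+0+0+0+0+0 mod 2 = 1
  c[20] = d·G[:,20] = (01111111000101100000100110)·(00000000000000010000000000) mod 2 = 0+0+0+0+0+0+0+0+0+0+0+0+0+0+0+0+0+0+0+0+0+0+0+0+0+0 mod 2 = 0
  c[21] = d·G[:,21] = (01111111000101100000100110)·(00000000000000001000000000) mod 2 = 0+0+0+0+0+0+0+0+0+0+0+0+0+0+0+0+0+0+0+0+0+0+0+0+0+0 mod 2 = 0
  c[22] = d·G[:,22] = (01111111000101100000100110)·(00000000000000000100000000) mod 2 = 0+0+0+0+0+0+0+0+0+0+0+0+0+0+0+0+0+0+0+0+0+0+0+0+0+0 mod 2 = 0
  c[23] = d·G[:,23] = (01111111000101100000100110)·(00000000000000000010000000) mod 2 = 0+0+0+0+0+0+0+0+0+0+0+0+0+0+0+0+0+0+0+0+0+0+0+0+0+0 mod 2 = 0
  c[24] = d·G[:,24] = (01111111000101100000100110)·(00000000000000000001000000) mod 2 = 0+0+0+0+0+0+0+0+0+0+0+0+0+0+0+0+0+0+0+0+0+0+0+0+0+0 mod 2 = 0
  c[25] = d·G[:,25] = (01111111000101100000100110)·(00000000000000000000100000) mod 2 = 0+0+0+0+0+0+0+0+0+0+0+0+0+0+0+0+0+0+0+0+1+0+0+0+0+0 mod 2 = 1
  c[26] = d·G[:,26] = (01111111000101100000100110)·(00000000000000000000010000) mod 2 = 0+0+0+0+0+0+0+0+0+0+0+0+0+0+0+0+0+0+0+0+0+0+0+0+0+0 mod 2 = 0
  c[27] = d·G[:,27] = (01111111000101100000100110)·(00000000000000000000001000) mod 2 = 0+0+0+0+0+0+0+0+0+0+0+0+0+0+0+0+0+0+0+0+0+0+0+0+0+0 mod 2 = 0
  c[28] = d·G[:,28] = (01111111000101100000100110)·(00000000000000000000000100) mod 2 = 0+0+0+0+0+0+0+0+0+0+0+0+0+0+0+0+0+0+0+0+0+0+0+1+0+0 mod 2 = 1
  c[29] = d·G[:,29] = (01111111000101100000100110)·(00000000000000000000000010) mod 2 = 0+0+0+0+0+0+0+0+0+0+0+0+0+0+0+0+0+0+0+0+0+0+0+0+1+0 mod 2 = 1
  c[30] = d·G[:,30] = (01111111000101100000100110)·(00000000000000000000000001) mod 2 = 0+0+0+0+0+0+0+0+0+0+0+0+0+0+0+0+0+0+0+0+0+0+0+0+0+0 mod 2 = 0
Codeword = 1101111111110000101100000100110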